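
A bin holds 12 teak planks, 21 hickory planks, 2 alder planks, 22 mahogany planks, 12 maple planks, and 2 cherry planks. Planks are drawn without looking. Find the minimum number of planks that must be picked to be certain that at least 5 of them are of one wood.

21

The 6 woods are the holes; the planks drawn are the pigeons.
To avoid 5 of any one wood, the worst case takes at most 4 of each wood, or every plank of a wood that has fewer than 4.
That gives 4 + 4 + 2 + 4 + 4 + 2 = 20 planks with no wood reaching 5.
The next plank forces some wood to 5, so 20 + 1 = 21.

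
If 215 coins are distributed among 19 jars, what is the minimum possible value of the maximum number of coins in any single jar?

By the pigeonhole principle, the 19 jars are the holes and the 215 coins are the pigeons.
If every jar held at most 11 coins, the total would be at most 19 × 11 = 209, which is less than 215.
So some jar holds at least ⌈215/19⌉ = 12 coins.

12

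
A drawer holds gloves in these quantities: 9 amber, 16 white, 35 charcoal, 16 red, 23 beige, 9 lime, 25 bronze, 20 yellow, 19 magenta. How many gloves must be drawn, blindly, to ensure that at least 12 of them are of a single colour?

96

Put each drawn glove into a box by colour. The largest draw with every box below 12 takes min(count, 11) from each colour; colours with fewer than 11 contribute all they have.
Σ min(cᵢ, 11) = 9 + 11 + 11 + 11 + 11 + 9 + 11 + 11 + 11 = 95.
Draw number 95 + 1 = 96 must push one box to 12.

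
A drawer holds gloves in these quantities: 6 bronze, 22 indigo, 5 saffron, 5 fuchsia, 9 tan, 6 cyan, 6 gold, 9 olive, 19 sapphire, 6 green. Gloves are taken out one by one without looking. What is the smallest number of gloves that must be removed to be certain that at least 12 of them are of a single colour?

75

Pigeonhole: the 10 colours are the holes; the gloves drawn are the pigeons.
To avoid 12 of any one colour, the worst case takes at most 11 of each colour, or every glove of a colour that has fewer than 11.
That gives 6 + 11 + 5 + 5 + 9 + 6 + 6 + 9 + 11 + 6 = 74 gloves with no colour reaching 12.
The next glove forces some colour to 12, so 74 + 1 = 75.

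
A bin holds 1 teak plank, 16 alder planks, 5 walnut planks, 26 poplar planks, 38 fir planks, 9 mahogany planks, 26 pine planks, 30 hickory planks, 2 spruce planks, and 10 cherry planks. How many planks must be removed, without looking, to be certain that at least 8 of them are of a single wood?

An adversary could hand out at most 7 planks per wood (teak, walnut, spruce run out sooner): 1 + 7 + 5 + 7 + 7 + 7 + 7 + 7 + 2 + 7 = 57 planks and still no wood has 8.
One more plank lands in a wood already at 7, so 58 draws are enough and 57 are not.

58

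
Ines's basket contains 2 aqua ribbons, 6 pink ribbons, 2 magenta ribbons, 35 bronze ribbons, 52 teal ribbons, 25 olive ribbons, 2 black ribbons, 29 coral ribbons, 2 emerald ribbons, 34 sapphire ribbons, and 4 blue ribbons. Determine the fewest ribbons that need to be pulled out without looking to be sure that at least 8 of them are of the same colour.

54

An adversary could hand out at most 7 ribbons per colour (6 colours run out sooner): 2 + 6 + 2 + 7 + 7 + 7 + 2 + 7 + 2 + 7 + 4 = 53 ribbons and still no colour has 8.
One more ribbon lands in a colour already at 7, so 54 draws are enough and 53 are not.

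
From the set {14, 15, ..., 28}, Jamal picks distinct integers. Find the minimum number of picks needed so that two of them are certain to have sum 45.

Group the elements by complementary pair {x, 45−x}: {17,28}, {18,27}, {19,26}, …, giving 6 two-element pairs and 3 integers whose partner 45−x falls outside [14,28].
By pigeonhole, treating each of those 9 groups as a pigeonhole, one can pick one integer per group — 9 integers — with no two summing to 45.
The 10th integer lands in an occupied pair, forcing a sum of 45.

10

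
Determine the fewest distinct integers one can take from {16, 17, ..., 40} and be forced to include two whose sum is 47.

18

A set avoiding the sum 47 can contain at most one of each pair {x, 47−x}, plus the 9 elements whose complement lies outside the range.
The integers 24, …, 40 (17 of them) are such a set: any two sum to at least 24+25 = 49 > 47.
Any 18th integer completes one of the 8 pairs, so 18 choices force a sum of 47.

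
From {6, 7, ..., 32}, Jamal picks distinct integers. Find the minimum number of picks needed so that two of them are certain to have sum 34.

A set avoiding the sum 34 can contain at most one of each pair {x, 34−x}, plus the 5 elements whose complement lies outside the range or equal to its own complement.
The integers 17, …, 32 (16 of them) are such a set: any two sum to at least 17+18 = 35 > 34.
Any 17th integer completes one of the 11 pairs, so 17 choices force a sum of 34.

17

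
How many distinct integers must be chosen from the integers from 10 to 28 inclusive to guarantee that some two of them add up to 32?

Group the elements by complementary pair {x, 32−x}: {10,22}, {11,21}, {12,20}, …, giving 6 two-element pairs, the single value 16 (it cannot pair with itself since the integers are distinct), and 6 integers whose partner 32−x falls outside [10,28].
Treating each of those 13 groups as a pigeonhole, one can pick one integer per group — 13 integers — with no two summing to 32.
The 14th integer lands in an occupied pair, forcing a sum of 32.

14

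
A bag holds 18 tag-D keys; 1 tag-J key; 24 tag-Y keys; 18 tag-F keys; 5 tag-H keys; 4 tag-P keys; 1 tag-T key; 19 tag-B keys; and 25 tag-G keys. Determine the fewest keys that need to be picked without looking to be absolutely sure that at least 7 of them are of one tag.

Put each drawn key into a box by tag. The largest draw with every box below 7 takes min(count, 6) from each tag; tags with fewer than 6 contribute all they have.
Σ min(cᵢ, 6) = 6 + 1 + 6 + 6 + 5 + 4 + 1 + 6 + 6 = 41.
Draw number 41 + 1 = 42 must push one box to 7.

42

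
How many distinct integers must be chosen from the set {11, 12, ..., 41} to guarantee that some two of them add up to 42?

Two chosen integers sum to 42 exactly when both halves of some pair {x, 42−x} with 11 ≤ x ≤ 42−x ≤ 31 are chosen — 10 such pairs.
The remaining 11 elements (those with no distinct partner in range) can never complete a 42-sum, so the worst case takes all of them and one from each pair: 11 + 10 = 21.
By the pigeonhole principle, the 22nd integer has to be the second member of some pair, so 21 + 1 = 22.

22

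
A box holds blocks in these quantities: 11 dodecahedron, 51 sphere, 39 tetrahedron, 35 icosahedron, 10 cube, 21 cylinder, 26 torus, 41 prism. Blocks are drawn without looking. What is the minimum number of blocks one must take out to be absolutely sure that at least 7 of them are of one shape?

49

By the pigeonhole principle, the 8 shapes are the holes; the blocks drawn are the pigeons.
To avoid 7 of any one shape, the worst case takes at most 6 of each shape.
That gives 6 + 6 + 6 + 6 + 6 + 6 + 6 + 6 = 48 blocks with no shape reaching 7.
The next block forces some shape to 7, so 48 + 1 = 49.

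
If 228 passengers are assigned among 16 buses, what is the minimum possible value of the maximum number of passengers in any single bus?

The 16 buses are the holes and the 228 passengers are the pigeons.
If every bus held at most 14 passengers, the total would be at most 16 × 14 = 224, which is less than 228.
So some bus holds at least ⌈228/16⌉ = 15 passengers.

15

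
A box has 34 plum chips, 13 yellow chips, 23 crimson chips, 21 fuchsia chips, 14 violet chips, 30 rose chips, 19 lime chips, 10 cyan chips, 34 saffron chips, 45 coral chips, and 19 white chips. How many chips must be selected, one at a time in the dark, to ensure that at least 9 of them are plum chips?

237

In the worst case for collecting plum chips, every non-plum chip comes out first.
There are 13 + 23 + 21 + 14 + 30 + 19 + 10 + 34 + 45 + 19 = 228 non-plum chips altogether.
After those, each further chip must be plum, so 228 + 9 = 237 draws guarantee 9 plum chips.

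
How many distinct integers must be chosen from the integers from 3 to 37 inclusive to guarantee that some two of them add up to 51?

Two chosen integers sum to 51 exactly when both halves of some pair {x, 51−x} with 14 ≤ x ≤ 51−x ≤ 37 are chosen — 12 such pairs.
The remaining 11 elements (those with no distinct partner in range) can never complete a 51-sum, so the worst case takes all of them and one from each pair: 11 + 12 = 23.
By the pigeonhole principle, the 24th integer has to be the second member of some pair, so 23 + 1 = 24.

24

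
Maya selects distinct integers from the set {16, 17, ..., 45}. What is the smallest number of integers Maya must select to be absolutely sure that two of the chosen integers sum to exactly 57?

18

Two chosen integers sum to 57 exactly when both halves of some pair {x, 57−x} with 16 ≤ x ≤ 57−x ≤ 41 are chosen — 13 such pairs.
The remaining 4 elements (those with no distinct partner in range) can never complete a 57-sum, so the worst case takes all of them and one from each pair: 4 + 13 = 17.
The 18th integer has to be the second member of some pair, so 17 + 1 = 18.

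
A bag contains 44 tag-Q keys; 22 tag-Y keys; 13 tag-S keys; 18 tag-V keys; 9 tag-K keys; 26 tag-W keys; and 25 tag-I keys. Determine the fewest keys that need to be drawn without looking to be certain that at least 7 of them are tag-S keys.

151

In the worst case for collecting tag-S keys, every non-tag-S key comes out first.
There are 44 + 22 + 18 + 9 + 26 + 25 = 144 non-tag-S keys altogether.
After those, each further key must be tag-S, so 144 + 7 = 151 draws guarantee 7 tag-S keys.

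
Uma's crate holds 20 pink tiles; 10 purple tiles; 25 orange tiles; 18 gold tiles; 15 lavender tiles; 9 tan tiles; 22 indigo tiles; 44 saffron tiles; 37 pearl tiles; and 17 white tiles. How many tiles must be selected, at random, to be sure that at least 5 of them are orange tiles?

197

In the worst case for collecting orange tiles, every non-orange tile comes out first.
There are 20 + 10 + 18 + 15 + 9 + 22 + 44 + 37 + 17 = 192 non-orange tiles altogether.
After those, each further tile must be orange, so 192 + 5 = 197 draws guarantee 5 orange tiles.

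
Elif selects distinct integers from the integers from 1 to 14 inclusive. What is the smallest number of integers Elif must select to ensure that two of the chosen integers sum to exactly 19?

10

Two chosen integers sum to 19 exactly when both halves of some pair {x, 19−x} with 5 ≤ x ≤ 19−x ≤ 14 are chosen — 5 such pairs.
The remaining 4 elements (those with no distinct partner in range) can never complete a 19-sum, so the worst case takes all of them and one from each pair: 4 + 5 = 9.
By the pigeonhole principle, the 10th integer has to be the second member of some pair, so 9 + 1 = 10.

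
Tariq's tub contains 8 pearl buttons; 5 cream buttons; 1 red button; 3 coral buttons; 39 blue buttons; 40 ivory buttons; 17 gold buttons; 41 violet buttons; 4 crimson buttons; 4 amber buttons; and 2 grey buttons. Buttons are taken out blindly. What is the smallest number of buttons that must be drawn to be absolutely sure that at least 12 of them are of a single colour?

An adversary could hand out at most 11 buttons per colour (7 colours run out sooner): 8 + 5 + 1 + 3 + 11 + 11 + 11 + 11 + 4 + 4 + 2 = 71 buttons and still no colour has 12.
By pigeonhole, one more button lands in a colour already at 11, so 72 draws are enough and 71 are not.

72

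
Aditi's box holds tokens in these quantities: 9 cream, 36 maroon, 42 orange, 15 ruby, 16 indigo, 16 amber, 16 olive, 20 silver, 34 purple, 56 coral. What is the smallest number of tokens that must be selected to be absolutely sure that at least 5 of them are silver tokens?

In the worst case for collecting silver tokens, every non-silver token comes out first.
There are 9 + 36 + 42 + 15 + 16 + 16 + 16 + 34 + 56 = 240 non-silver tokens altogether.
After those, each further token must be silver, so 240 + 5 = 245 draws guarantee 5 silver tokens.

245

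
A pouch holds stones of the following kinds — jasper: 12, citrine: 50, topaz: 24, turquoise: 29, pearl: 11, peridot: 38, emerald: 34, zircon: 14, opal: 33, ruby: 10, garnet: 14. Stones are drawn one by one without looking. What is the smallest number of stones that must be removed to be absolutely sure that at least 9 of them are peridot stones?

240

In the worst case for collecting peridot stones, every non-peridot stone comes out first.
There are 12 + 50 + 24 + 29 + 11 + 34 + 14 + 33 + 10 + 14 = 231 non-peridot stones altogether.
After those, each further stone must be peridot, so 231 + 9 = 240 draws guarantee 9 peridot stones.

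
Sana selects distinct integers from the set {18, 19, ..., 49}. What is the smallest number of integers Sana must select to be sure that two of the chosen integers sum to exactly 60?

21

Two chosen integers sum to 60 exactly when both halves of some pair {x, 60−x} with 18 ≤ x ≤ 60−x ≤ 42 are chosen — 12 such pairs.
The remaining 8 elements (those with no distinct partner in range) can never complete a 60-sum, so the worst case takes all of them and one from each pair: 8 + 12 = 20.
The 21st integer has to be the second member of some pair, so 20 + 1 = 21.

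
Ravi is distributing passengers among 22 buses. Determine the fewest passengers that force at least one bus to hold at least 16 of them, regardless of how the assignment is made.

With 330 passengers one could put exactly 15 in each of the 22 buses, and no bus would reach 16.
One more passenger must land in a bus that already has 15, giving it 16.
So 22 × 15 + 1 = 331 passengers are required.

331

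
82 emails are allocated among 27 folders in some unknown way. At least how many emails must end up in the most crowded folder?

By the pigeonhole principle, the 27 folders are the holes and the 82 emails are the pigeons.
If every folder held at most 3 emails, the total would be at most 27 × 3 = 81, which is less than 82.
So some folder holds at least ⌈82/27⌉ = 4 emails.

4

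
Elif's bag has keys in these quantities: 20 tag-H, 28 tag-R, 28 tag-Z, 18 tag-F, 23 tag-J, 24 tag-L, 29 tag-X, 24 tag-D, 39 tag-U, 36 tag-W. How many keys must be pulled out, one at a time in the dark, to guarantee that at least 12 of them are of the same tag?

By the pigeonhole principle, put each drawn key into a box by tag. The largest draw with every box below 12 takes min(count, 11) from each tag.
Σ min(cᵢ, 11) = 11 + 11 + 11 + 11 + 11 + 11 + 11 + 11 + 11 + 11 = 110.
Draw number 110 + 1 = 111 must push one box to 12.

111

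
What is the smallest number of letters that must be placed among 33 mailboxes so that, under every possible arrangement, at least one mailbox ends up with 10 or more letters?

With 297 letters one could put exactly 9 in each of the 33 mailboxes, and no mailbox would reach 10.
By the pigeonhole principle, one more letter must land in a mailbox that already has 9, giving it 10.
So 33 × 9 + 1 = 298 letters are required.

298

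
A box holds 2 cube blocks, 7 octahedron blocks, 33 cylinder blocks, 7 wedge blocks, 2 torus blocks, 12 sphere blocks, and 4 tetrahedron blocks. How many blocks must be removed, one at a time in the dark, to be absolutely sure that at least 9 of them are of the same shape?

An adversary could hand out at most 8 blocks per shape (5 shapes run out sooner): 2 + 7 + 8 + 7 + 2 + 8 + 4 = 38 blocks and still no shape has 9.
Pigeonhole: one more block lands in a shape already at 8, so 39 draws are enough and 38 are not.

39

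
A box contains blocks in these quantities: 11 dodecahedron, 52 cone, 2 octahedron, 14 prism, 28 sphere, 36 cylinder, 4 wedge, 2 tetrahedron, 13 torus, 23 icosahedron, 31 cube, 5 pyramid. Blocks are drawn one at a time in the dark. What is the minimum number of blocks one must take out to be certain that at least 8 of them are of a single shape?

70

The 12 shapes are the holes; the blocks drawn are the pigeons.
To avoid 8 of any one shape, the worst case takes at most 7 of each shape, or every block of a shape that has fewer than 7.
That gives 7 + 7 + 2 + 7 + 7 + 7 + 4 + 2 + 7 + 7 + 7 + 5 = 69 blocks with no shape reaching 8.
The next block forces some shape to 8, so 69 + 1 = 70.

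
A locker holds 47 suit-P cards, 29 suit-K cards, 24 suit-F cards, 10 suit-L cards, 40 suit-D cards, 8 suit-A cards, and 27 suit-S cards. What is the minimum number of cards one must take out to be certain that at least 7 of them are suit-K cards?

163

In the worst case for collecting suit-K cards, every non-suit-K card comes out first.
There are 47 + 24 + 10 + 40 + 8 + 27 = 156 non-suit-K cards altogether.
After those, each further card must be suit-K, so 156 + 7 = 163 draws guarantee 7 suit-K cards.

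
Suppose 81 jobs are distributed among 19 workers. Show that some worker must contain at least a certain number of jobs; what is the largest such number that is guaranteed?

By the pigeonhole principle, the 19 workers are the holes and the 81 jobs are the pigeons.
If every worker held at most 4 jobs, the total would be at most 19 × 4 = 76, which is less than 81.
So some worker holds at least ⌈81/19⌉ = 5 jobs.

5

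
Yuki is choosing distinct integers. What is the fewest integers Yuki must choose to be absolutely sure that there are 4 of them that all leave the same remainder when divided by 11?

The 11 residue classes mod 11 are the pigeonholes.
With 33 integers one could put 3 in each residue class and have no class reach 4.
The 34th integer pushes some class to 4, so 11·3 + 1 = 34.

34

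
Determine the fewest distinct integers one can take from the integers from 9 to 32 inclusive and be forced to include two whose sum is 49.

Two chosen integers sum to 49 exactly when both halves of some pair {x, 49−x} with 17 ≤ x ≤ 49−x ≤ 32 are chosen — 8 such pairs.
The remaining 8 elements (those with no distinct partner in range) can never complete a 49-sum, so the worst case takes all of them and one from each pair: 8 + 8 = 16.
By the pigeonhole principle, the 17th integer has to be the second member of some pair, so 16 + 1 = 17.

17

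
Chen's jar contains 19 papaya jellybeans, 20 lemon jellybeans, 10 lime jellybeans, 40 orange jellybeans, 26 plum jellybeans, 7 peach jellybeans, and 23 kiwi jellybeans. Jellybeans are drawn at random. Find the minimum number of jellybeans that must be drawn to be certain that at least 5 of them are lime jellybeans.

In the worst case for collecting lime jellybeans, every non-lime jellybean comes out first.
There are 19 + 20 + 40 + 26 + 7 + 23 = 135 non-lime jellybeans altogether.
After those, each further jellybean must be lime, so 135 + 5 = 140 draws guarantee 5 lime jellybeans.

140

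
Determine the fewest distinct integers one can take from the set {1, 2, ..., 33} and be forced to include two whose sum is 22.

A set avoiding the sum 22 can contain at most one of each pair {x, 22−x}, plus the 13 elements whose complement lies outside the range or equal to its own complement.
The integers 11, …, 33 (23 of them) are such a set: any two sum to at least 11+12 = 23 > 22.
Any 24th integer completes one of the 10 pairs, so 24 choices force a sum of 22.

24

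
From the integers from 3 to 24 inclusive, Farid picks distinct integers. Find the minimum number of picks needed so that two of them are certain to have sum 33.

Two chosen integers sum to 33 exactly when both halves of some pair {x, 33−x} with 9 ≤ x ≤ 33−x ≤ 24 are chosen — 8 such pairs.
The remaining 6 elements (those with no distinct partner in range) can never complete a 33-sum, so the worst case takes all of them and one from each pair: 6 + 8 = 14.
The 15th integer has to be the second member of some pair, so 14 + 1 = 15.

15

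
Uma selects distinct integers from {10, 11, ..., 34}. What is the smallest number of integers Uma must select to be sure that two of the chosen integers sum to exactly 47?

Two chosen integers sum to 47 exactly when both halves of some pair {x, 47−x} with 13 ≤ x ≤ 47−x ≤ 34 are chosen — 11 such pairs.
The remaining 3 elements (those with no distinct partner in range) can never complete a 47-sum, so the worst case takes all of them and one from each pair: 3 + 11 = 14.
The 15th integer has to be the second member of some pair, so 14 + 1 = 15.

15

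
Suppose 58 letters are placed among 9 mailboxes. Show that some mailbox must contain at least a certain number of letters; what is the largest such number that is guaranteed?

By pigeonhole, the 9 mailboxes are the holes and the 58 letters are the pigeons.
If every mailbox held at most 6 letters, the total would be at most 9 × 6 = 54, which is less than 58.
So some mailbox holds at least ⌈58/9⌉ = 7 letters.

7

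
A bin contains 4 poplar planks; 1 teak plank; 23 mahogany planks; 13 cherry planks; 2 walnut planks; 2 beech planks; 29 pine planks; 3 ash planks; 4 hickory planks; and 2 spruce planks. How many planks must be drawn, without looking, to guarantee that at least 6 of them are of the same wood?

34

By pigeonhole, the 10 woods are the holes; the planks drawn are the pigeons.
To avoid 6 of any one wood, the worst case takes at most 5 of each wood, or every plank of a wood that has fewer than 5.
That gives 4 + 1 + 5 + 5 + 2 + 2 + 5 + 3 + 4 + 2 = 33 planks with no wood reaching 6.
The next plank forces some wood to 6, so 33 + 1 = 34.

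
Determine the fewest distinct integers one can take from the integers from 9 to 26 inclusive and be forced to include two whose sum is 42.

A set avoiding the sum 42 can contain at most one of each pair {x, 42−x}, plus the 8 elements whose complement lies outside the range or equal to its own complement.
The integers 9, …, 21 (13 of them) are such a set: any two sum to at least 9+10 = 19 and at most 20+21 = 41 < 42.
By pigeonhole, any 14th integer completes one of the 5 pairs, so 14 choices force a sum of 42.

14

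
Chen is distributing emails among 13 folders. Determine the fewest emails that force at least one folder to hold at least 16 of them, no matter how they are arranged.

With 195 emails one could put exactly 15 in each of the 13 folders, and no folder would reach 16.
Pigeonhole: one more email must land in a folder that already has 15, giving it 16.
So 13 × 15 + 1 = 196 emails are required.

196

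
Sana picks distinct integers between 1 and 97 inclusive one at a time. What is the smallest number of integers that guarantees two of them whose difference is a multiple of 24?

25

Integers whose pairwise differences are multiples of 24 are exactly those sharing a remainder mod 24. The 24 residue classes mod 24 are the pigeonholes.
With 24 integers one could put 1 in each residue class and have no class reach 2.
The 25th integer pushes some class to 2, so 24·1 + 1 = 25.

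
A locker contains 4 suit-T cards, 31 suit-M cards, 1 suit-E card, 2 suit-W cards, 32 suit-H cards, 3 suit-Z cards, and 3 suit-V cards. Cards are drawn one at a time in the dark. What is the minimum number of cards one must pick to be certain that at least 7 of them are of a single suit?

Put each drawn card into a box by suit. The largest draw with every box below 7 takes min(count, 6) from each suit; suits with fewer than 6 contribute all they have.
Σ min(cᵢ, 6) = 4 + 6 + 1 + 2 + 6 + 3 + 3 = 25.
Draw number 25 + 1 = 26 must push one box to 7.

26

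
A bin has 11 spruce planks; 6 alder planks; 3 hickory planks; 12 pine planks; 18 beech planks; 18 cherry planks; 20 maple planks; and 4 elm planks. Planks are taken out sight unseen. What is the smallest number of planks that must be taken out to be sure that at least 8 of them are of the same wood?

An adversary could hand out at most 7 planks per wood (alder, hickory, elm run out sooner): 7 + 6 + 3 + 7 + 7 + 7 + 7 + 4 = 48 planks and still no wood has 8.
By pigeonhole, one more plank lands in a wood already at 7, so 49 draws are enough and 48 are not.

49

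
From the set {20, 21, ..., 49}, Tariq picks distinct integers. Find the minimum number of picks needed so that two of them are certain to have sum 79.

Group the elements by complementary pair {x, 79−x}: {30,49}, {31,48}, {32,47}, …, giving 10 two-element pairs and 10 integers whose partner 79−x falls outside [20,49].
Treating each of those 20 groups as a pigeonhole, one can pick one integer per group — 20 integers — with no two summing to 79.
The 21st integer lands in an occupied pair, forcing a sum of 79.

21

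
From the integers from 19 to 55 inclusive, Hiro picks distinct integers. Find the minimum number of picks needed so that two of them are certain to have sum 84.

Group the elements by complementary pair {x, 84−x}: {29,55}, {30,54}, {31,53}, …, giving 13 two-element pairs, the single value 42 (it cannot pair with itself since the integers are distinct), and 10 integers whose partner 84−x falls outside [19,55].
Pigeonhole: treating each of those 24 groups as a pigeonhole, one can pick one integer per group — 24 integers — with no two summing to 84.
The 25th integer lands in an occupied pair, forcing a sum of 84.

25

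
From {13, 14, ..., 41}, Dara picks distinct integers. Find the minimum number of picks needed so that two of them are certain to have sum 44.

21

Two chosen integers sum to 44 exactly when both halves of some pair {x, 44−x} with 13 ≤ x ≤ 44−x ≤ 31 are chosen — 9 such pairs.
The remaining 11 elements (those with no distinct partner in range) can never complete a 44-sum, so the worst case takes all of them and one from each pair: 11 + 9 = 20.
Pigeonhole: the 21st integer has to be the second member of some pair, so 20 + 1 = 21.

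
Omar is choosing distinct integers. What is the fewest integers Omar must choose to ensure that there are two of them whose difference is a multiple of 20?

21

Integers whose pairwise differences are multiples of 20 are exactly those sharing a remainder mod 20. Pigeonhole: the 20 residue classes mod 20 are the pigeonholes.
With 20 integers one could put 1 in each residue class and have no class reach 2.
The 21st integer pushes some class to 2, so 20·1 + 1 = 21.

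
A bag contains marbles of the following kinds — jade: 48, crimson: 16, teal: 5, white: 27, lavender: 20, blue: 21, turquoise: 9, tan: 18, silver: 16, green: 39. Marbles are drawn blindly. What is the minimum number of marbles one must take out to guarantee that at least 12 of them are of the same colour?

103

By pigeonhole, put each drawn marble into a box by colour. The largest draw with every box below 12 takes min(count, 11) from each colour; colours with fewer than 11 contribute all they have.
Σ min(cᵢ, 11) = 11 + 11 + 5 + 11 + 11 + 11 + 9 + 11 + 11 + 11 = 102.
Draw number 102 + 1 = 103 must push one box to 12.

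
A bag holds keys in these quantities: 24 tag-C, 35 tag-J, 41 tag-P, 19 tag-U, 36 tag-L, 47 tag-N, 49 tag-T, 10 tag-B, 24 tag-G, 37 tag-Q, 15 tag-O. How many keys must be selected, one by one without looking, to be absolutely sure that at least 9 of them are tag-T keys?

In the worst case for collecting tag-T keys, every non-tag-T key comes out first.
There are 24 + 35 + 41 + 19 + 36 + 47 + 10 + 24 + 37 + 15 = 288 non-tag-T keys altogether.
After those, each further key must be tag-T, so 288 + 9 = 297 draws guarantee 9 tag-T keys.

297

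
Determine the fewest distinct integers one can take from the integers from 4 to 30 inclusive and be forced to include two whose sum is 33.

15

Group the elements by complementary pair {x, 33−x}: {4,29}, {5,28}, {6,27}, …, giving 13 two-element pairs and 1 integer whose partner 33−x falls outside [4,30].
Pigeonhole: treating each of those 14 groups as a pigeonhole, one can pick one integer per group — 14 integers — with no two summing to 33.
The 15th integer lands in an occupied pair, forcing a sum of 33.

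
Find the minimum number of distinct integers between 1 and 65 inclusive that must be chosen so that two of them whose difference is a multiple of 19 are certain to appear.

Integers whose pairwise differences are multiples of 19 are exactly those sharing a remainder mod 19. Pigeonhole: the 19 residue classes mod 19 are the pigeonholes.
With 19 integers one could put 1 in each residue class and have no class reach 2.
The 20th integer pushes some class to 2, so 19·1 + 1 = 20.

20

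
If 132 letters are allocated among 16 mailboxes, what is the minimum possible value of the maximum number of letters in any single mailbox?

The 16 mailboxes are the holes and the 132 letters are the pigeons.
If every mailbox held at most 8 letters, the total would be at most 16 × 8 = 128, which is less than 132.
So some mailbox holds at least ⌈132/16⌉ = 9 letters.

9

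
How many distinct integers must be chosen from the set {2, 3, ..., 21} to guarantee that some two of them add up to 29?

A set avoiding the sum 29 can contain at most one of each pair {x, 29−x}, plus the 6 elements whose complement lies outside the range.
The integers 2, …, 14 (13 of them) are such a set: any two sum to at least 2+3 = 5 and at most 13+14 = 27 < 29.
By pigeonhole, any 14th integer completes one of the 7 pairs, so 14 choices force a sum of 29.

14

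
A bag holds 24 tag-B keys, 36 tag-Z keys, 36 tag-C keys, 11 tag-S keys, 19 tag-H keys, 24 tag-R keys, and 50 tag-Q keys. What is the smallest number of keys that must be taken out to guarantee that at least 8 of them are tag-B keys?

In the worst case for collecting tag-B keys, every non-tag-B key comes out first.
There are 36 + 36 + 11 + 19 + 24 + 50 = 176 non-tag-B keys altogether.
After those, each further key must be tag-B, so 176 + 8 = 184 draws guarantee 8 tag-B keys.

184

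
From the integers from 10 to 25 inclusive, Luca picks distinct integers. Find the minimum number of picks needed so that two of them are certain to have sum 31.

A set avoiding the sum 31 can contain at most one of each pair {x, 31−x}, plus the 4 elements whose complement lies outside the range.
The integers 16, …, 25 (10 of them) are such a set: any two sum to at least 16+17 = 33 > 31.
Any 11th integer completes one of the 6 pairs, so 11 choices force a sum of 31.

11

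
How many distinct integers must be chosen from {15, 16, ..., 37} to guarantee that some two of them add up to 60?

A set avoiding the sum 60 can contain at most one of each pair {x, 60−x}, plus the 9 elements whose complement lies outside the range or equal to its own complement.
The integers 15, …, 30 (16 of them) are such a set: any two sum to at least 15+16 = 31 and at most 29+30 = 59 < 60.
By the pigeonhole principle, any 17th integer completes one of the 7 pairs, so 17 choices force a sum of 60.

17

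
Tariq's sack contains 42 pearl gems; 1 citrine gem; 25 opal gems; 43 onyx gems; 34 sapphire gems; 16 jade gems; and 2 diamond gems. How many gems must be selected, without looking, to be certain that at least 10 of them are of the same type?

49

The 7 types are the holes; the gems drawn are the pigeons.
To avoid 10 of any one type, the worst case takes at most 9 of each type, or every gem of a type that has fewer than 9.
That gives 9 + 1 + 9 + 9 + 9 + 9 + 2 = 48 gems with no type reaching 10.
The next gem forces some type to 10, so 48 + 1 = 49.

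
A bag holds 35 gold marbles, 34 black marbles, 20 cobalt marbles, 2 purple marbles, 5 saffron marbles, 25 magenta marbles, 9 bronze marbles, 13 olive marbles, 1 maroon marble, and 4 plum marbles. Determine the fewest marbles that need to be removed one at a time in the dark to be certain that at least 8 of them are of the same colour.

An adversary could hand out at most 7 marbles per colour (4 colours run out sooner): 7 + 7 + 7 + 2 + 5 + 7 + 7 + 7 + 1 + 4 = 54 marbles and still no colour has 8.
One more marble lands in a colour already at 7, so 55 draws are enough and 54 are not.

55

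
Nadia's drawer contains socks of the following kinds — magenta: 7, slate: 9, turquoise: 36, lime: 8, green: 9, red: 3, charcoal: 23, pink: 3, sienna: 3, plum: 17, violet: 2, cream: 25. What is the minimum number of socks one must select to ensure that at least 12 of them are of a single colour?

An adversary could hand out at most 11 socks per colour (8 colours run out sooner): 7 + 9 + 11 + 8 + 9 + 3 + 11 + 3 + 3 + 11 + 2 + 11 = 88 socks and still no colour has 12.
By pigeonhole, one more sock lands in a colour already at 11, so 89 draws are enough and 88 are not.

89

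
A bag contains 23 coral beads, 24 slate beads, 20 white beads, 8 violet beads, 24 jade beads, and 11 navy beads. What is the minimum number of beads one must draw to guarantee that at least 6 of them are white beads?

96

In the worst case for collecting white beads, every non-white bead comes out first.
There are 23 + 24 + 8 + 24 + 11 = 90 non-white beads altogether.
After those, each further bead must be white, so 90 + 6 = 96 draws guarantee 6 white beads.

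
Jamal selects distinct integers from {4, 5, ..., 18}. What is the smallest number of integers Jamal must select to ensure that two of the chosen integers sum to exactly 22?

9

Group the elements by complementary pair {x, 22−x}: {4,18}, {5,17}, {6,16}, …, giving 7 two-element pairs and the single value 11 (it cannot pair with itself since the integers are distinct).
By the pigeonhole principle, treating each of those 8 groups as a pigeonhole, one can pick one integer per group — 8 integers — with no two summing to 22.
The 9th integer lands in an occupied pair, forcing a sum of 22.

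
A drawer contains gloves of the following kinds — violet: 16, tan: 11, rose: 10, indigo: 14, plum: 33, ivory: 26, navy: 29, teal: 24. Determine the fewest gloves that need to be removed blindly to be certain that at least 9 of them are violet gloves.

In the worst case for collecting violet gloves, every non-violet glove comes out first.
There are 11 + 10 + 14 + 33 + 26 + 29 + 24 = 147 non-violet gloves altogether.
After those, each further glove must be violet, so 147 + 9 = 156 draws guarantee 9 violet gloves.

156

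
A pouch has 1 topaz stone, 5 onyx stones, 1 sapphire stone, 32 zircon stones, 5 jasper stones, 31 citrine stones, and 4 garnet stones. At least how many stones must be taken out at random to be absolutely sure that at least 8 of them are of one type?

31

An adversary could hand out at most 7 stones per type (5 types run out sooner): 1 + 5 + 1 + 7 + 5 + 7 + 4 = 30 stones and still no type has 8.
Pigeonhole: one more stone lands in a type already at 7, so 31 draws are enough and 30 are not.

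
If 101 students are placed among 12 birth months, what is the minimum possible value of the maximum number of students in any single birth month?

The 12 birth months are the holes and the 101 students are the pigeons.
If every birth month held at most 8 students, the total would be at most 12 × 8 = 96, which is less than 101.
So some birth month holds at least ⌈101/12⌉ = 9 students.

9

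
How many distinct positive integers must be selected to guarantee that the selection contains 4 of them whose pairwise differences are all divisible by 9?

Integers whose pairwise differences are multiples of 9 are exactly those sharing a remainder mod 9. By the pigeonhole principle, the 9 residue classes mod 9 are the pigeonholes.
With 27 integers one could put 3 in each residue class and have no class reach 4.
The 28th integer pushes some class to 4, so 9·3 + 1 = 28.

28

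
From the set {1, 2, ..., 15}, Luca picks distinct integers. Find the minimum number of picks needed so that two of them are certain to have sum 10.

12

Two chosen integers sum to 10 exactly when both halves of some pair {x, 10−x} with 1 ≤ x ≤ 10−x ≤ 9 are chosen — 4 such pairs.
The remaining 7 elements (those with no distinct partner in range) can never complete a 10-sum, so the worst case takes all of them and one from each pair: 7 + 4 = 11.
The 12th integer has to be the second member of some pair, so 11 + 1 = 12.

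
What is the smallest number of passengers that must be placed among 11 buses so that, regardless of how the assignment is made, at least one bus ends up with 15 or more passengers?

With 154 passengers one could put exactly 14 in each of the 11 buses, and no bus would reach 15.
By the pigeonhole principle, one more passenger must land in a bus that already has 14, giving it 15.
So 11 × 14 + 1 = 155 passengers are required.

155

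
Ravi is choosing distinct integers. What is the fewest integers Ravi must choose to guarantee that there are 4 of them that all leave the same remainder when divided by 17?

The 17 residue classes mod 17 are the pigeonholes.
With 51 integers one could put 3 in each residue class and have no class reach 4.
The 52nd integer pushes some class to 4, so 17·3 + 1 = 52.

52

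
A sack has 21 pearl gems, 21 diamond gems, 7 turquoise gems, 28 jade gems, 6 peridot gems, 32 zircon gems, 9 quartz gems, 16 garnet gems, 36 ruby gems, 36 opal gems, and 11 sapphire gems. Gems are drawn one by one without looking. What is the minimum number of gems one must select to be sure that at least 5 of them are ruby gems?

In the worst case for collecting ruby gems, every non-ruby gem comes out first.
There are 21 + 21 + 7 + 28 + 6 + 32 + 9 + 16 + 36 + 11 = 187 non-ruby gems altogether.
After those, each further gem must be ruby, so 187 + 5 = 192 draws guarantee 5 ruby gems.

192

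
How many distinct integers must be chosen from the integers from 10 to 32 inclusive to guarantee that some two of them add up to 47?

A set avoiding the sum 47 can contain at most one of each pair {x, 47−x}, plus the 5 elements whose complement lies outside the range.
The integers 10, …, 23 (14 of them) are such a set: any two sum to at least 10+11 = 21 and at most 22+23 = 45 < 47.
By pigeonhole, any 15th integer completes one of the 9 pairs, so 15 choices force a sum of 47.

15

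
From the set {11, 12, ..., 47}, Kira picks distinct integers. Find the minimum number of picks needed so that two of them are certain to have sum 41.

28

Group the elements by complementary pair {x, 41−x}: {11,30}, {12,29}, {13,28}, …, giving 10 two-element pairs and 17 integers whose partner 41−x falls outside [11,47].
Treating each of those 27 groups as a pigeonhole, one can pick one integer per group — 27 integers — with no two summing to 41.
The 28th integer lands in an occupied pair, forcing a sum of 41.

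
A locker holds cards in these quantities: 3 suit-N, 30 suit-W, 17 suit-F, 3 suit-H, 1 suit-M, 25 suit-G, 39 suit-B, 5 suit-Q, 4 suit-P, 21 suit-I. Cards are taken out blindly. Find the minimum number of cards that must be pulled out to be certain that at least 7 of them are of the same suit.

An adversary could hand out at most 6 cards per suit (5 suits run out sooner): 3 + 6 + 6 + 3 + 1 + 6 + 6 + 5 + 4 + 6 = 46 cards and still no suit has 7.
One more card lands in a suit already at 6, so 47 draws are enough and 46 are not.

47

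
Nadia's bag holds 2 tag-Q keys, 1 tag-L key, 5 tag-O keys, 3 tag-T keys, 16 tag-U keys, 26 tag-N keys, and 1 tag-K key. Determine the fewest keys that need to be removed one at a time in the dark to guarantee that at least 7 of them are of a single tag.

25

By pigeonhole, put each drawn key into a box by tag. The largest draw with every box below 7 takes min(count, 6) from each tag; tags with fewer than 6 contribute all they have.
Σ min(cᵢ, 6) = 2 + 1 + 5 + 3 + 6 + 6 + 1 = 24.
Draw number 24 + 1 = 25 must push one box to 7.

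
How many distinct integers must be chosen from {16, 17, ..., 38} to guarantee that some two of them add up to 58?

Group the elements by complementary pair {x, 58−x}: {20,38}, {21,37}, {22,36}, …, giving 9 two-element pairs, the single value 29 (it cannot pair with itself since the integers are distinct), and 4 integers whose partner 58−x falls outside [16,38].
Pigeonhole: treating each of those 14 groups as a pigeonhole, one can pick one integer per group — 14 integers — with no two summing to 58.
The 15th integer lands in an occupied pair, forcing a sum of 58.

15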